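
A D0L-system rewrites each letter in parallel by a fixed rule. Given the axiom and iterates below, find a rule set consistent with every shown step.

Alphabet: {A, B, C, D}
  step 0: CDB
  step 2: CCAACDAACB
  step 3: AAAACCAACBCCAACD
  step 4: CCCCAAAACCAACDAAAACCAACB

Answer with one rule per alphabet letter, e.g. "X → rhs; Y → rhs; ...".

  step 3 ⇒ step 4: AAAACCAACBCCAACD ⇒ C·C·C·C·AA·AA·C·C·AA·CD·AA·AA·C·C·AA·CB
    A ↦ C
    B ↦ CD
    C ↦ AA
    D ↦ CB

A->C, B->CD, C->AA, D->CB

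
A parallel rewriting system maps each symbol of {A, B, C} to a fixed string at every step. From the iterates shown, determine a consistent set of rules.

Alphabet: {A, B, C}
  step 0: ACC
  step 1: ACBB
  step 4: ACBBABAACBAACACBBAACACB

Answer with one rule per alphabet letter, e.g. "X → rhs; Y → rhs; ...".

A->AC, B->BA, C->B

  step 0 ⇒ step 1: ACC ⇒ AC·B·B
    A ↦ AC
    C ↦ B
    B ↦ BA  (constrained at step 1)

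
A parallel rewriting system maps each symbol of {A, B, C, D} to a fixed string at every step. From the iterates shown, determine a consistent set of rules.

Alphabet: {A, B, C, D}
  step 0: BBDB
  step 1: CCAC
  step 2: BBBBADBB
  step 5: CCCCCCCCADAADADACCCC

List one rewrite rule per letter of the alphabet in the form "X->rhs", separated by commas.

  step 1 ⇒ step 2: CCAC ⇒ BB·BB·AD·BB
    A ↦ AD
    C ↦ BB
  step 0 ⇒ step 1: BBDB ⇒ C·C·A·C
    B ↦ C
  step 0 ⇒ step 1: BBDB ⇒ C·C·A·C
    D ↦ A

A->AD, B->C, C->BB, D->A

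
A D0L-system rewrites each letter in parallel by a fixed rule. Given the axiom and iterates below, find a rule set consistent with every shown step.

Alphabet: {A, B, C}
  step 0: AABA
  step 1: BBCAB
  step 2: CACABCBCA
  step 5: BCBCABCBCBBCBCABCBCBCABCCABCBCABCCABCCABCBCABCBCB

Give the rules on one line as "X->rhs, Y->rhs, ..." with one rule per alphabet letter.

  step 1 ⇒ step 2: BBCAB ⇒ CA·CA·BC·B·CA
    A ↦ B
    B ↦ CA
    C ↦ BC

A->B, B->CA, C->BC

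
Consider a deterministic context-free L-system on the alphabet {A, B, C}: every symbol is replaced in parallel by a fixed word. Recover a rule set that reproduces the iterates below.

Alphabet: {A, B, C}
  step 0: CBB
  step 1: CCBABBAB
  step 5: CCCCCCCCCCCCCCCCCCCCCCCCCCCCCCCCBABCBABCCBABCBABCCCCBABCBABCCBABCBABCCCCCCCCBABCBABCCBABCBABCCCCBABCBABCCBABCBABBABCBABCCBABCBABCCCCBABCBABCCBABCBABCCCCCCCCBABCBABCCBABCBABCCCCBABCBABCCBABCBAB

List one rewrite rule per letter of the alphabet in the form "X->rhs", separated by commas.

A->C, B->BAB, C->CC

  step 0 ⇒ step 1: CBB ⇒ CC·BAB·BAB
    B ↦ BAB
    C ↦ CC
    A ↦ C  (constrained at step 1)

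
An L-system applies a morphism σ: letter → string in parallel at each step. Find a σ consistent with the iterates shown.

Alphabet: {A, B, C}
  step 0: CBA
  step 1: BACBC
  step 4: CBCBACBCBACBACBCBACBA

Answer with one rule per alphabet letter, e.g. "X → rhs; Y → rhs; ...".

A->BC, B->C, C->BA

  step 0 ⇒ step 1: CBA ⇒ BA·C·BC
    A ↦ BC
    B ↦ C
    C ↦ BA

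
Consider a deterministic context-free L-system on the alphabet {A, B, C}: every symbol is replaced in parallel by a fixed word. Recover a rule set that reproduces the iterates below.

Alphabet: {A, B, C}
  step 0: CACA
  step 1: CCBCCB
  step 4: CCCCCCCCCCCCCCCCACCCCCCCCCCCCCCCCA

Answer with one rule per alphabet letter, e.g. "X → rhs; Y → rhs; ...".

A->B, B->A, C->CC

  step 0 ⇒ step 1: CACA ⇒ CC·B·CC·B
    A ↦ B
    C ↦ CC
    B ↦ A  (constrained at step 1)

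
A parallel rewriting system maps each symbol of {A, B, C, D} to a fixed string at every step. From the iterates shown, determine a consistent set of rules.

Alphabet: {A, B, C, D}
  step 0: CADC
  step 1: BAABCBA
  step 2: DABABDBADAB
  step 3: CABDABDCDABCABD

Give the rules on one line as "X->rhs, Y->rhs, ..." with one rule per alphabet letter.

  step 2 ⇒ step 3: DABABDBADAB ⇒ C·AB·D·AB·D·C·D·AB·C·AB·D
    A ↦ AB
    B ↦ D
    D ↦ C
  step 0 ⇒ step 1: CADC ⇒ BA·AB·C·BA
    C ↦ BA

A->AB, B->D, C->BA, D->C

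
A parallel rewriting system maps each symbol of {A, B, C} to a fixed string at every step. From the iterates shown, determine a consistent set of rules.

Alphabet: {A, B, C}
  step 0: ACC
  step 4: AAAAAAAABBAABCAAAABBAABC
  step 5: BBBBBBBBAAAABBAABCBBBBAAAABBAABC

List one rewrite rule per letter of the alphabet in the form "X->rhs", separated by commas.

A->B, B->AA, C->BC

  step 4 ⇒ step 5: AAAAAAAABBAABCAAAABBAABC ⇒ B·B·B·B·B·B·B·B·AA·AA·B·B·AA·BC·B·B·B·B·AA·AA·B·B·AA·BC
    A ↦ B
    B ↦ AA
    C ↦ BC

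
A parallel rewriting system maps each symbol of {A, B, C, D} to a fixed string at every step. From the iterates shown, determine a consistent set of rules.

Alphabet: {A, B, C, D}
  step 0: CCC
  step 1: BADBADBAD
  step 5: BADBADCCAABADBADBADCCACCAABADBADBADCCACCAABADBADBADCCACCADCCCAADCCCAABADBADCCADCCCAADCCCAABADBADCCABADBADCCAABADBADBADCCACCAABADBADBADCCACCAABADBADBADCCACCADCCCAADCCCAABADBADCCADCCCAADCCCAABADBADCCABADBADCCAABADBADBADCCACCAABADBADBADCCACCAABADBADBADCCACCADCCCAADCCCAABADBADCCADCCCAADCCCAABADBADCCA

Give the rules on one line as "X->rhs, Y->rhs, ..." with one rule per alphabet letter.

A->CCA, B->DC, C->BAD, D->A

  step 0 ⇒ step 1: CCC ⇒ BAD·BAD·BAD
    C ↦ BAD
    A ↦ CCA  (constrained at step 1)
    B ↦ DC  (constrained at step 1)
    D ↦ A  (constrained at step 1)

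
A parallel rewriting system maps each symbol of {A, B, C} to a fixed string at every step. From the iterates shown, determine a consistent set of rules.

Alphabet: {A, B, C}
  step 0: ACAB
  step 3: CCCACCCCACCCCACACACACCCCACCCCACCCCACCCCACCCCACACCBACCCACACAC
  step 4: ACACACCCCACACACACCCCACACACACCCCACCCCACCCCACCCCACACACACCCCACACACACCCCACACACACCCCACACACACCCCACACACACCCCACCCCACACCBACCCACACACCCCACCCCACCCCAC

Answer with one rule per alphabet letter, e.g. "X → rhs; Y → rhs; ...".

A->CCC, B->CBA, C->AC

  step 3 ⇒ step 4: CCCACCCCACCCCACACACACCCCACCCCACCCCACCCCACCCCACACCBACCCACACAC ⇒ AC·AC·AC·CCC·AC·AC·AC·AC·CCC·AC·AC·AC·AC·CCC·AC·CCC·AC·CCC·AC·CCC·AC·AC·AC·AC·CCC·AC·AC·AC·AC·CCC·AC·AC·AC·AC·CCC·AC·AC·AC·AC·CCC·AC·AC·AC·AC·CCC·AC·CCC·AC·AC·CBA·CCC·AC·AC·AC·CCC·AC·CCC·AC·CCC·AC
    A ↦ CCC
    B ↦ CBA
    C ↦ AC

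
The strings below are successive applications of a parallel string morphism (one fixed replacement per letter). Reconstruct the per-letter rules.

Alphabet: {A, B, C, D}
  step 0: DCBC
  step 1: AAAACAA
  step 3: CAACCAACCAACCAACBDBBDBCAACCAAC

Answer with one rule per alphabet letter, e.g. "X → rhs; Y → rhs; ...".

  step 0 ⇒ step 1: DCBC ⇒ AA·AA·C·AA
    B ↦ C
    C ↦ AA
    D ↦ AA
    A ↦ BDB  (constrained at step 1)

A->BDB, B->C, C->AA, D->AA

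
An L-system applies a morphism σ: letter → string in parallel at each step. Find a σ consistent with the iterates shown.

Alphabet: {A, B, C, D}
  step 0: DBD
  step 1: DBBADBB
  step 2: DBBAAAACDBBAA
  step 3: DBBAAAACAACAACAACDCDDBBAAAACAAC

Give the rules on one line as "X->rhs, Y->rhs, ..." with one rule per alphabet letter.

  step 2 ⇒ step 3: DBBAAAACDBBAA ⇒ DBB·A·A·AAC·AAC·AAC·AAC·DCD·DBB·A·A·AAC·AAC
    A ↦ AAC
    B ↦ A
    C ↦ DCD
    D ↦ DBB

A->AAC, B->A, C->DCD, D->DBB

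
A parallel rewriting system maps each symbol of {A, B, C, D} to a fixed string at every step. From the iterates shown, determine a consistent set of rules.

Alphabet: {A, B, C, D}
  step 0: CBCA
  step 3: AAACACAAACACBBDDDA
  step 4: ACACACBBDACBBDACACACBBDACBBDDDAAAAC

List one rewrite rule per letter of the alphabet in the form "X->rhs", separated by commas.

  step 3 ⇒ step 4: AAACACAAACACBBDDDA ⇒ AC·AC·AC·BBD·AC·BBD·AC·AC·AC·BBD·AC·BBD·D·D·A·A·A·AC
    A ↦ AC
    B ↦ D
    C ↦ BBD
    D ↦ A

A->AC, B->D, C->BBD, D->A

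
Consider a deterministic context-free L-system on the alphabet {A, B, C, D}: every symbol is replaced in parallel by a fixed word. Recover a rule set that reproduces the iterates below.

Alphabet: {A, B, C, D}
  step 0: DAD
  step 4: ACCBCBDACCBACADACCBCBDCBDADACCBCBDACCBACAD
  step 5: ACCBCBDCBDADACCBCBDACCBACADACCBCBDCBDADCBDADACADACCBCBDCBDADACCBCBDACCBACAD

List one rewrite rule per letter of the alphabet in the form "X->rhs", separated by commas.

  step 4 ⇒ step 5: ACCBCBDACCBACADACCBCBDCBDADACCBCBDACCBACAD ⇒ AC·CB·CB·D·CB·D·AD·AC·CB·CB·D·AC·CB·AC·AD·AC·CB·CB·D·CB·D·AD·CB·D·AD·AC·AD·AC·CB·CB·D·CB·D·AD·AC·CB·CB·D·AC·CB·AC·AD
    A ↦ AC
    B ↦ D
    C ↦ CB
    D ↦ AD

A->AC, B->D, C->CB, D->AD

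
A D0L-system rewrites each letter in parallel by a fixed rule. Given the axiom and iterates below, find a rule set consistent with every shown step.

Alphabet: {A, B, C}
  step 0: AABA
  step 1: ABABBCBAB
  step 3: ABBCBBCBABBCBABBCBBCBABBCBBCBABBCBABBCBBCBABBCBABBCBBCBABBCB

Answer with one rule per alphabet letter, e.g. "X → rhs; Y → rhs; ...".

  step 0 ⇒ step 1: AABA ⇒ AB·AB·BCB·AB
    A ↦ AB
    B ↦ BCB
    C ↦ AB  (constrained at step 1)

A->AB, B->BCB, C->AB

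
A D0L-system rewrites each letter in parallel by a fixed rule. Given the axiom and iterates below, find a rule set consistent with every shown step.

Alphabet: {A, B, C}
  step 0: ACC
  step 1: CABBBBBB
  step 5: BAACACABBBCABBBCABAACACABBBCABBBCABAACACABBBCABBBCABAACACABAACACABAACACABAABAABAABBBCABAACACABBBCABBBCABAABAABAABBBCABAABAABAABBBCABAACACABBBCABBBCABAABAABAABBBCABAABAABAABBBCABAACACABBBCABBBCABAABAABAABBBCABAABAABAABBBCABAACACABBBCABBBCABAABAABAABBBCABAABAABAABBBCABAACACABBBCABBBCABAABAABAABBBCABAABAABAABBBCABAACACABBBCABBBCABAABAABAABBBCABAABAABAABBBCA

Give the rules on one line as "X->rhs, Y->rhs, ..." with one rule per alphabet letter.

  step 0 ⇒ step 1: ACC ⇒ CA·BBB·BBB
    A ↦ CA
    C ↦ BBB
    B ↦ BAA  (constrained at step 1)

A->CA, B->BAA, C->BBB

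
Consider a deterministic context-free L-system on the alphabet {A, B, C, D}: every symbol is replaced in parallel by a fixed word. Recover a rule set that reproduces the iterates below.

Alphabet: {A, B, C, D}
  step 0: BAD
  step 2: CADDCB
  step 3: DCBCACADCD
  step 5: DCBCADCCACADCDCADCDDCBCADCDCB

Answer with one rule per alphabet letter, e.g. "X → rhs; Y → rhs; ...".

A->B, B->D, C->DC, D->CA

  step 2 ⇒ step 3: CADDCB ⇒ DC·B·CA·CA·DC·D
    A ↦ B
    B ↦ D
    C ↦ DC
    D ↦ CA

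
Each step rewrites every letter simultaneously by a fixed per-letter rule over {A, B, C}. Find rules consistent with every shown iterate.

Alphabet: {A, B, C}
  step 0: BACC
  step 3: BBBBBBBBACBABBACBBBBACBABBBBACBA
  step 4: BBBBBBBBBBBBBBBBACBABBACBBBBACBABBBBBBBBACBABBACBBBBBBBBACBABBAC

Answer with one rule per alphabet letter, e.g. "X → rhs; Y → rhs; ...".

A->AC, B->BB, C->BA

  step 3 ⇒ step 4: BBBBBBBBACBABBACBBBBACBABBBBACBA ⇒ BB·BB·BB·BB·BB·BB·BB·BB·AC·BA·BB·AC·BB·BB·AC·BA·BB·BB·BB·BB·AC·BA·BB·AC·BB·BB·BB·BB·AC·BA·BB·AC
    A ↦ AC
    B ↦ BB
    C ↦ BA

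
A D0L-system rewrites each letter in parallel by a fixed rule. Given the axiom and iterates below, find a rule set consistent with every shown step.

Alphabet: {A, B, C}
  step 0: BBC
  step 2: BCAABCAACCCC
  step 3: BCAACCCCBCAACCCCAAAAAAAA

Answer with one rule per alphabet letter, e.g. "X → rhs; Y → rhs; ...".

A->CC, B->BC, C->AA

  step 2 ⇒ step 3: BCAABCAACCCC ⇒ BC·AA·CC·CC·BC·AA·CC·CC·AA·AA·AA·AA
    A ↦ CC
    B ↦ BC
    C ↦ AA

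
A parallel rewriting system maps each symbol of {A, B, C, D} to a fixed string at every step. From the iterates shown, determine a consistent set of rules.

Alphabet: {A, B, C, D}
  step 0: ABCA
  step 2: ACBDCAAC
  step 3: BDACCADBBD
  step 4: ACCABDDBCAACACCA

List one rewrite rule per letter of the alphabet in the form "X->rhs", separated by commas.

A->B, B->AC, C->D, D->CA

  step 3 ⇒ step 4: BDACCADBBD ⇒ AC·CA·B·D·D·B·CA·AC·AC·CA
    A ↦ B
    B ↦ AC
    C ↦ D
    D ↦ CA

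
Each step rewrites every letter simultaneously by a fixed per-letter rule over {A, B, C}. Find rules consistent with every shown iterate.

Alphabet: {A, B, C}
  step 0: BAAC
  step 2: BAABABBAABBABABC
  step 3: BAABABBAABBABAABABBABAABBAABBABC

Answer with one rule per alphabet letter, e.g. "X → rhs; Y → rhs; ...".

  step 2 ⇒ step 3: BAABABBAABBABABC ⇒ BA·AB·AB·BA·AB·BA·BA·AB·AB·BA·BA·AB·BA·AB·BA·BC
    A ↦ AB
    B ↦ BA
    C ↦ BC

A->AB, B->BA, C->BC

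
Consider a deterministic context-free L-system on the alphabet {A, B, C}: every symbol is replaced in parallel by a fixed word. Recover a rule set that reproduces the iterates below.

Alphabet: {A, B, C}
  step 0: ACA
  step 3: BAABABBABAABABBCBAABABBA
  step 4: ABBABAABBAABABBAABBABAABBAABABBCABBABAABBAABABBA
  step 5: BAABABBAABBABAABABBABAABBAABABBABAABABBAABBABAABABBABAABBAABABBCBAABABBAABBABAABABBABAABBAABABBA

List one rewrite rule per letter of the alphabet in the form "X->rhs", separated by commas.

  step 4 ⇒ step 5: ABBABAABBAABABBAABBABAABBAABABBCABBABAABBAABABBA ⇒ BA·AB·AB·BA·AB·BA·BA·AB·AB·BA·BA·AB·BA·AB·AB·BA·BA·AB·AB·BA·AB·BA·BA·AB·AB·BA·BA·AB·BA·AB·AB·BC·BA·AB·AB·BA·AB·BA·BA·AB·AB·BA·BA·AB·BA·AB·AB·BA
    A ↦ BA
    B ↦ AB
    C ↦ BC

A->BA, B->AB, C->BC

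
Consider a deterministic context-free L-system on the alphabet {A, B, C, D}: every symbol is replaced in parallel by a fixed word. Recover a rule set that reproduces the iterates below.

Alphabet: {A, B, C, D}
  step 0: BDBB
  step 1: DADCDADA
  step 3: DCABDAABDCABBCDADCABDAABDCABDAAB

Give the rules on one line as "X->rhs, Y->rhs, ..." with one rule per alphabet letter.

A->BC, B->DA, C->AB, D->DC

  step 0 ⇒ step 1: BDBB ⇒ DA·DC·DA·DA
    B ↦ DA
    D ↦ DC
    A ↦ BC  (constrained at step 1)
    C ↦ AB  (constrained at step 1)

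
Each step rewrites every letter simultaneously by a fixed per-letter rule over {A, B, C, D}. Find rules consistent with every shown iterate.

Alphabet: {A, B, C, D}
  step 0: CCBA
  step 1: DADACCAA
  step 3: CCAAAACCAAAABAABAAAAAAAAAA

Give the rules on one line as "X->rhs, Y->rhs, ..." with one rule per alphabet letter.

A->AA, B->CC, C->DA, D->B

  step 0 ⇒ step 1: CCBA ⇒ DA·DA·CC·AA
    A ↦ AA
    B ↦ CC
    C ↦ DA
    D ↦ B  (constrained at step 1)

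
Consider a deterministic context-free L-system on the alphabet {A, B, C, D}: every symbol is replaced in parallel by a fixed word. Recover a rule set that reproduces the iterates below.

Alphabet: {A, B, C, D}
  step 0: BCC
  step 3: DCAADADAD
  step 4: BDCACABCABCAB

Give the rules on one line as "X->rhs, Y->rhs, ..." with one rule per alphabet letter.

A->CA, B->AD, C->D, D->B

  step 3 ⇒ step 4: DCAADADAD ⇒ B·D·CA·CA·B·CA·B·CA·B
    A ↦ CA
    C ↦ D
    D ↦ B
    B ↦ AD  (constrained at step 0)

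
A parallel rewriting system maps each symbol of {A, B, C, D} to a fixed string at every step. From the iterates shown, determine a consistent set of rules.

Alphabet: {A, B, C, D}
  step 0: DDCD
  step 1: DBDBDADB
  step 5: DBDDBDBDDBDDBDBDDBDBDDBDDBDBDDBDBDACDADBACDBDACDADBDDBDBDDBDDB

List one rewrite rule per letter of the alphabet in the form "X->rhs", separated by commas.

A->AC, B->D, C->DA, D->DB

  step 0 ⇒ step 1: DDCD ⇒ DB·DB·DA·DB
    C ↦ DA
    D ↦ DB
    A ↦ AC  (constrained at step 1)
    B ↦ D  (constrained at step 1)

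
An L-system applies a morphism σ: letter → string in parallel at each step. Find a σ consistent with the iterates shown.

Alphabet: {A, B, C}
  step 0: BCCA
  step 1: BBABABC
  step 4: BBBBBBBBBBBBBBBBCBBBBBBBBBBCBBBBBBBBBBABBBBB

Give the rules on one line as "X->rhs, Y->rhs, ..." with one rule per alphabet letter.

  step 0 ⇒ step 1: BCCA ⇒ BB·AB·AB·C
    A ↦ C
    B ↦ BB
    C ↦ AB

A->C, B->BB, C->AB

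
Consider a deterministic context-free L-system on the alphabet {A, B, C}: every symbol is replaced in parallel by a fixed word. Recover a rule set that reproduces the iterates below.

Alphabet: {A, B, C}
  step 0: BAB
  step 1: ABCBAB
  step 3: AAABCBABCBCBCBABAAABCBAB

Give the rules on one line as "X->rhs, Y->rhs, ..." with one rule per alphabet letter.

  step 0 ⇒ step 1: BAB ⇒ AB·CB·AB
    A ↦ CB
    B ↦ AB
    C ↦ AA  (constrained at step 1)

A->CB, B->AB, C->AA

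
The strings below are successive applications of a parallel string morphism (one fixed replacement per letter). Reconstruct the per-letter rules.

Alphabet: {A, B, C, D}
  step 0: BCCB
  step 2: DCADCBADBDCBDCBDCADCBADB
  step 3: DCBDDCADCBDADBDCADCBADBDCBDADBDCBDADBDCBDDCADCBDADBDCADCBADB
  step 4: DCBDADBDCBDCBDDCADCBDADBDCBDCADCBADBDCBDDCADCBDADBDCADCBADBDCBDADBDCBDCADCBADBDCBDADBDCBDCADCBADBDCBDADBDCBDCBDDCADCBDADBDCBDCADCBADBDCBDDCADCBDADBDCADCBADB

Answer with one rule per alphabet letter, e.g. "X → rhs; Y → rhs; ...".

  step 3 ⇒ step 4: DCBDDCADCBDADBDCADCBADBDCBDADBDCBDADBDCBDDCADCBDADBDCADCBADB ⇒ DCB·D·ADB·DCB·DCB·D·DCA·DCB·D·ADB·DCB·DCA·DCB·ADB·DCB·D·DCA·DCB·D·ADB·DCA·DCB·ADB·DCB·D·ADB·DCB·DCA·DCB·ADB·DCB·D·ADB·DCB·DCA·DCB·ADB·DCB·D·ADB·DCB·DCB·D·DCA·DCB·D·ADB·DCB·DCA·DCB·ADB·DCB·D·DCA·DCB·D·ADB·DCA·DCB·ADB
    A ↦ DCA
    B ↦ ADB
    C ↦ D
    D ↦ DCB

A->DCA, B->ADB, C->D, D->DCB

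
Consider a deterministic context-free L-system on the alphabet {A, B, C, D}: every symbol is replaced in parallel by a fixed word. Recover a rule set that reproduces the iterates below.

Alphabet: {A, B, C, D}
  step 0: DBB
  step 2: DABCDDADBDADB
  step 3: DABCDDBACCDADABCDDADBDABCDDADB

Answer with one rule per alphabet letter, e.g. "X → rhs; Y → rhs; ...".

A->BCD, B->DB, C->ACC, D->DA

  step 2 ⇒ step 3: DABCDDADBDADB ⇒ DA·BCD·DB·ACC·DA·DA·BCD·DA·DB·DA·BCD·DA·DB
    A ↦ BCD
    B ↦ DB
    C ↦ ACC
    D ↦ DA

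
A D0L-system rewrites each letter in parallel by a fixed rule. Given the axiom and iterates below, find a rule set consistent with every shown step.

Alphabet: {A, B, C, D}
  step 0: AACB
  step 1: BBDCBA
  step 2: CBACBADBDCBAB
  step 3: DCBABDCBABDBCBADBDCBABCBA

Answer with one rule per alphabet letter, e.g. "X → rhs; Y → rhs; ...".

A->B, B->CBA, C->D, D->DB

  step 2 ⇒ step 3: CBACBADBDCBAB ⇒ D·CBA·B·D·CBA·B·DB·CBA·DB·D·CBA·B·CBA
    A ↦ B
    B ↦ CBA
    C ↦ D
    D ↦ DB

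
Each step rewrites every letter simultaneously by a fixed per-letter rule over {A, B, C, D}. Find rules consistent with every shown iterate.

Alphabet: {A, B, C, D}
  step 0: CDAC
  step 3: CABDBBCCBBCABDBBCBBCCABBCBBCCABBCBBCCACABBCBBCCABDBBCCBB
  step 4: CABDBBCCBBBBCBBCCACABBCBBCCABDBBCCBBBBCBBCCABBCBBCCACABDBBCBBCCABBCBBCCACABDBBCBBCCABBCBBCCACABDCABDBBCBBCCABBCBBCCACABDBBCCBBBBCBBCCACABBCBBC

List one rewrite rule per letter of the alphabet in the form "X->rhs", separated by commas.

A->BD, B->BBC, C->CA, D->CBB

  step 3 ⇒ step 4: CABDBBCCBBCABDBBCBBCCABBCBBCCABBCBBCCACABBCBBCCABDBBCCBB ⇒ CA·BD·BBC·CBB·BBC·BBC·CA·CA·BBC·BBC·CA·BD·BBC·CBB·BBC·BBC·CA·BBC·BBC·CA·CA·BD·BBC·BBC·CA·BBC·BBC·CA·CA·BD·BBC·BBC·CA·BBC·BBC·CA·CA·BD·CA·BD·BBC·BBC·CA·BBC·BBC·CA·CA·BD·BBC·CBB·BBC·BBC·CA·CA·BBC·BBC
    A ↦ BD
    B ↦ BBC
    C ↦ CA
    D ↦ CBB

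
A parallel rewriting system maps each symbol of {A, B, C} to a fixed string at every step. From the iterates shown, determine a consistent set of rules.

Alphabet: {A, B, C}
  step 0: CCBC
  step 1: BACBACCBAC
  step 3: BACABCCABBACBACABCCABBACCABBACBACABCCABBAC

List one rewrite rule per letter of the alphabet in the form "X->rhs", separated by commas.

A->AB, B->C, C->BAC

  step 0 ⇒ step 1: CCBC ⇒ BAC·BAC·C·BAC
    B ↦ C
    C ↦ BAC
    A ↦ AB  (constrained at step 1)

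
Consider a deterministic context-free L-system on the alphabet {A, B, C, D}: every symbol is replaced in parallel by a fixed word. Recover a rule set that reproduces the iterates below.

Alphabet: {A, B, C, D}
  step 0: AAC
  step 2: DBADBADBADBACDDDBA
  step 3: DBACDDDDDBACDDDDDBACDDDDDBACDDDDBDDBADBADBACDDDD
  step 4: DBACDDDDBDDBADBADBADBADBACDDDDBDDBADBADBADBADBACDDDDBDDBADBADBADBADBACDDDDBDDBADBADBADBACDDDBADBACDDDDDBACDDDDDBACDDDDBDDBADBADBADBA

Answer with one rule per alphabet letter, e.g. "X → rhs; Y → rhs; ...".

  step 3 ⇒ step 4: DBACDDDDDBACDDDDDBACDDDDDBACDDDDBDDBADBADBACDDDD ⇒ DBA·CDD·DD·BD·DBA·DBA·DBA·DBA·DBA·CDD·DD·BD·DBA·DBA·DBA·DBA·DBA·CDD·DD·BD·DBA·DBA·DBA·DBA·DBA·CDD·DD·BD·DBA·DBA·DBA·DBA·CDD·DBA·DBA·CDD·DD·DBA·CDD·DD·DBA·CDD·DD·BD·DBA·DBA·DBA·DBA
    A ↦ DD
    B ↦ CDD
    C ↦ BD
    D ↦ DBA

A->DD, B->CDD, C->BD, D->DBA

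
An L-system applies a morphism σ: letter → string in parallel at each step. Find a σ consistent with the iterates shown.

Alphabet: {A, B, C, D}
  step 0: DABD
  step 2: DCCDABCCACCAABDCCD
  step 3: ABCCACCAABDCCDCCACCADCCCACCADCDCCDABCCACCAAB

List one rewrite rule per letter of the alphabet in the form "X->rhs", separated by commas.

A->DC, B->CD, C->CCA, D->AB

  step 2 ⇒ step 3: DCCDABCCACCAABDCCD ⇒ AB·CCA·CCA·AB·DC·CD·CCA·CCA·DC·CCA·CCA·DC·DC·CD·AB·CCA·CCA·AB
    A ↦ DC
    B ↦ CD
    C ↦ CCA
    D ↦ AB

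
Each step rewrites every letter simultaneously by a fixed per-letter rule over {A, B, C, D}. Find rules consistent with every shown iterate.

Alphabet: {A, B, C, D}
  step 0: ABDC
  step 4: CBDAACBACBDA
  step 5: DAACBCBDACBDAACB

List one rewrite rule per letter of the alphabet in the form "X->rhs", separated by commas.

A->CB, B->A, C->D, D->A

  step 4 ⇒ step 5: CBDAACBACBDA ⇒ D·A·A·CB·CB·D·A·CB·D·A·A·CB
    A ↦ CB
    B ↦ A
    C ↦ D
    D ↦ A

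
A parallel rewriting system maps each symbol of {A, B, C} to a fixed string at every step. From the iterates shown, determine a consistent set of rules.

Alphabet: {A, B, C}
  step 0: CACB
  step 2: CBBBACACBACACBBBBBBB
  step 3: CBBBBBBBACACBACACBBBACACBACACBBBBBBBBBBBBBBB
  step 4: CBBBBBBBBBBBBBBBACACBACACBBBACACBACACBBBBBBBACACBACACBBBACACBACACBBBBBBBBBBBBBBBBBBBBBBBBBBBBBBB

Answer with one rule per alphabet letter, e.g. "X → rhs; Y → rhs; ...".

  step 3 ⇒ step 4: CBBBBBBBACACBACACBBBACACBACACBBBBBBBBBBBBBBB ⇒ CB·BB·BB·BB·BB·BB·BB·BB·ACA·CB·ACA·CB·BB·ACA·CB·ACA·CB·BB·BB·BB·ACA·CB·ACA·CB·BB·ACA·CB·ACA·CB·BB·BB·BB·BB·BB·BB·BB·BB·BB·BB·BB·BB·BB·BB·BB
    A ↦ ACA
    B ↦ BB
    C ↦ CB

A->ACA, B->BB, C->CB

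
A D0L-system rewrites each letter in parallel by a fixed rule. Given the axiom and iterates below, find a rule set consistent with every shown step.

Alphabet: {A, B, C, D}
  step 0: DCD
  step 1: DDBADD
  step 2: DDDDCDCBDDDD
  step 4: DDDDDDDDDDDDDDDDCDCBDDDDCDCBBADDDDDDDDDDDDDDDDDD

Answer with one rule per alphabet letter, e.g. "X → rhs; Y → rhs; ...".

A->CB, B->CD, C->BA, D->DD

  step 1 ⇒ step 2: DDBADD ⇒ DD·DD·CD·CB·DD·DD
    A ↦ CB
    B ↦ CD
    D ↦ DD
  step 0 ⇒ step 1: DCD ⇒ DD·BA·DD
    C ↦ BA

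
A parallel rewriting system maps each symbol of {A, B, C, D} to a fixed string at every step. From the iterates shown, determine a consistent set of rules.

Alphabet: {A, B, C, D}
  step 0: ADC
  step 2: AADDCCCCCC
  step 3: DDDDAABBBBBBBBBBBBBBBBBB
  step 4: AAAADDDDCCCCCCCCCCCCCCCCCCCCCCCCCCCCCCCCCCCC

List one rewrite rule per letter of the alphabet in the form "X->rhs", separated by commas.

  step 3 ⇒ step 4: DDDDAABBBBBBBBBBBBBBBBBB ⇒ A·A·A·A·DD·DD·CC·CC·CC·CC·CC·CC·CC·CC·CC·CC·CC·CC·CC·CC·CC·CC·CC·CC
    A ↦ DD
    B ↦ CC
    D ↦ A
  step 2 ⇒ step 3: AADDCCCCCC ⇒ DD·DD·A·A·BBB·BBB·BBB·BBB·BBB·BBB
    C ↦ BBB

A->DD, B->CC, C->BBB, D->A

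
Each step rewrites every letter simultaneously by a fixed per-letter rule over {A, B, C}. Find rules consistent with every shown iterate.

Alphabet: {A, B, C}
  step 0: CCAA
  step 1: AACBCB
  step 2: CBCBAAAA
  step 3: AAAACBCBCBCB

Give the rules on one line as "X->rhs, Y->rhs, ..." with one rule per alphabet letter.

A->CB, B->A, C->A

  step 2 ⇒ step 3: CBCBAAAA ⇒ A·A·A·A·CB·CB·CB·CB
    A ↦ CB
    B ↦ A
    C ↦ A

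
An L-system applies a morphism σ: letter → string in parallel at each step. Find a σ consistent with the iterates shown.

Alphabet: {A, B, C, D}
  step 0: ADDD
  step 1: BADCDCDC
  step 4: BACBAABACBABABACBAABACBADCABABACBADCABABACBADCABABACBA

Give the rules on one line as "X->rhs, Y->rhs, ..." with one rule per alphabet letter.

A->BA, B->BAC, C->A, D->DC

  step 0 ⇒ step 1: ADDD ⇒ BA·DC·DC·DC
    A ↦ BA
    D ↦ DC
    B ↦ BAC  (constrained at step 1)
    C ↦ A  (constrained at step 1)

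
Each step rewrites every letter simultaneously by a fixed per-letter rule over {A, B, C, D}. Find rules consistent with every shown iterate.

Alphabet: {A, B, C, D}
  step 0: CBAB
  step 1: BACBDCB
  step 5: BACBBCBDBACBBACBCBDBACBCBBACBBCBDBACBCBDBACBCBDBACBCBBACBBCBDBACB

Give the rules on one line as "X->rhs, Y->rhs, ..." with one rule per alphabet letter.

  step 0 ⇒ step 1: CBAB ⇒ BA·CB·D·CB
    A ↦ D
    B ↦ CB
    C ↦ BA
    D ↦ B  (constrained at step 1)

A->D, B->CB, C->BA, D->B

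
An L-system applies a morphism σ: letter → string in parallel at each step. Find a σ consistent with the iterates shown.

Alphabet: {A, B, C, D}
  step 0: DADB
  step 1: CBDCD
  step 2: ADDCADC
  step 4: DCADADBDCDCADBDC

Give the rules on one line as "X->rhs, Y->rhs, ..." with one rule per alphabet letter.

A->BD, B->D, C->AD, D->C

  step 1 ⇒ step 2: CBDCD ⇒ AD·D·C·AD·C
    B ↦ D
    C ↦ AD
    D ↦ C
  step 0 ⇒ step 1: DADB ⇒ C·BD·C·D
    A ↦ BD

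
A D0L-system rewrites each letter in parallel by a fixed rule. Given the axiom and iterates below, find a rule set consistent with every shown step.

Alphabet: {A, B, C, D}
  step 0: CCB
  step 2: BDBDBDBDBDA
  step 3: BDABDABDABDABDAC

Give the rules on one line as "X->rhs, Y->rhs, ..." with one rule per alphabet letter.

A->C, B->BD, C->BB, D->A

  step 2 ⇒ step 3: BDBDBDBDBDA ⇒ BD·A·BD·A·BD·A·BD·A·BD·A·C
    A ↦ C
    B ↦ BD
    D ↦ A
    C ↦ BB  (constrained at step 0)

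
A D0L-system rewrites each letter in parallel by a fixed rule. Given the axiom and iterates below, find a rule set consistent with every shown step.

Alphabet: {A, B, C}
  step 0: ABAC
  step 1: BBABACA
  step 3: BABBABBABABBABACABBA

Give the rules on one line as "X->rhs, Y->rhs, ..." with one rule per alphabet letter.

  step 0 ⇒ step 1: ABAC ⇒ B·BA·B·ACA
    A ↦ B
    B ↦ BA
    C ↦ ACA

A->B, B->BA, C->ACA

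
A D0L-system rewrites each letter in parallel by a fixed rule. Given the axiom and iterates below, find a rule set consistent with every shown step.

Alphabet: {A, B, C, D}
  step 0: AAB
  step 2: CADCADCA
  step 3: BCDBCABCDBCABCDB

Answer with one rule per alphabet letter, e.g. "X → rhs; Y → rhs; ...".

A->DB, B->D, C->BC, D->CA

  step 2 ⇒ step 3: CADCADCA ⇒ BC·DB·CA·BC·DB·CA·BC·DB
    A ↦ DB
    C ↦ BC
    D ↦ CA
    B ↦ D  (constrained at step 0)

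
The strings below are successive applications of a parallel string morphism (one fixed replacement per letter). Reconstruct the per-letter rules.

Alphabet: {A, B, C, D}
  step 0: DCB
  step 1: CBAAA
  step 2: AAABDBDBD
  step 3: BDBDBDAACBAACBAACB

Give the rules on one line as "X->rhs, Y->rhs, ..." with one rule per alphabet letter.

A->BD, B->AA, C->A, D->CB

  step 2 ⇒ step 3: AAABDBDBD ⇒ BD·BD·BD·AA·CB·AA·CB·AA·CB
    A ↦ BD
    B ↦ AA
    D ↦ CB
  step 0 ⇒ step 1: DCB ⇒ CB·A·AA
    C ↦ A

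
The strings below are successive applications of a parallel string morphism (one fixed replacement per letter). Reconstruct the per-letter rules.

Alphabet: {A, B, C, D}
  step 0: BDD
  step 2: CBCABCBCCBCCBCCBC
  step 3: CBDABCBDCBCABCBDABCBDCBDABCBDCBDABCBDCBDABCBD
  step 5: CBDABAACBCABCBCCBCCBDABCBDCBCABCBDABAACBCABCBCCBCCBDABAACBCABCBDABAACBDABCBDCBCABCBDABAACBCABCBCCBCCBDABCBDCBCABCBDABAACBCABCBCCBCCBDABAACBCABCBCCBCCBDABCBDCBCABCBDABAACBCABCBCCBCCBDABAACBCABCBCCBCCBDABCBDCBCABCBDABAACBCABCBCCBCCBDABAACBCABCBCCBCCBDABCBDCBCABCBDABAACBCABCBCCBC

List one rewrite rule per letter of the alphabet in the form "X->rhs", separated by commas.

  step 2 ⇒ step 3: CBCABCBCCBCCBCCBC ⇒ CBD·AB·CBD·CBC·AB·CBD·AB·CBD·CBD·AB·CBD·CBD·AB·CBD·CBD·AB·CBD
    A ↦ CBC
    B ↦ AB
    C ↦ CBD
    D ↦ AA  (constrained at step 0)

A->CBC, B->AB, C->CBD, D->AA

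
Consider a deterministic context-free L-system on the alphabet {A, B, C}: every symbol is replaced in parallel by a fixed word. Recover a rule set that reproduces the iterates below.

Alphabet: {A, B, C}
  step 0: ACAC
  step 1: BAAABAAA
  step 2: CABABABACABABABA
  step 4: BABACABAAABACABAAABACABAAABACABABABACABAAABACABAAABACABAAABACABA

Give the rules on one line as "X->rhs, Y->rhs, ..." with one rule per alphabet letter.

  step 1 ⇒ step 2: BAAABAAA ⇒ CA·BA·BA·BA·CA·BA·BA·BA
    A ↦ BA
    B ↦ CA
  step 0 ⇒ step 1: ACAC ⇒ BA·AA·BA·AA
    C ↦ AA

A->BA, B->CA, C->AA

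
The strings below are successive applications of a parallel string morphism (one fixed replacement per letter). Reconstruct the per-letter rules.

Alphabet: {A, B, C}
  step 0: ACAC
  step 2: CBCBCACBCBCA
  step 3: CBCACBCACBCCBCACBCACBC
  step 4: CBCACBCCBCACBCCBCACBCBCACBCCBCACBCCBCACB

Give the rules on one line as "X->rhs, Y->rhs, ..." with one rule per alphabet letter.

  step 3 ⇒ step 4: CBCACBCACBCCBCACBCACBC ⇒ CB·CA·CB·C·CB·CA·CB·C·CB·CA·CB·CB·CA·CB·C·CB·CA·CB·C·CB·CA·CB
    A ↦ C
    B ↦ CA
    C ↦ CB

A->C, B->CA, C->CB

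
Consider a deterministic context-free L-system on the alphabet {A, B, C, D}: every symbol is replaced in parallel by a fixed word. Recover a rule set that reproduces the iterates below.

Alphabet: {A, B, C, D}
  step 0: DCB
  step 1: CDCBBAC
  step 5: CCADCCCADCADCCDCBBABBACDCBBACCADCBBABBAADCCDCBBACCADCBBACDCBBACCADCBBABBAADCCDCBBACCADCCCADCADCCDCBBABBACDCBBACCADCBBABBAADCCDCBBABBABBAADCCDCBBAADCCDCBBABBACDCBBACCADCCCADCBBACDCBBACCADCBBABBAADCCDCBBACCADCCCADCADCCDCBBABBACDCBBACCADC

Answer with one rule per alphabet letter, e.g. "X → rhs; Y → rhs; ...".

  step 0 ⇒ step 1: DCB ⇒ CDC·BBA·C
    B ↦ C
    C ↦ BBA
    D ↦ CDC
    A ↦ ADC  (constrained at step 1)

A->ADC, B->C, C->BBA, D->CDC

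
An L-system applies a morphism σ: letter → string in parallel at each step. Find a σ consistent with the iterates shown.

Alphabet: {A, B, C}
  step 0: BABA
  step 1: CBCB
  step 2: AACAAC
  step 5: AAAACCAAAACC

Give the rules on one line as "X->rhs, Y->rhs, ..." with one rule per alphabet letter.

A->B, B->C, C->AA

  step 1 ⇒ step 2: CBCB ⇒ AA·C·AA·C
    B ↦ C
    C ↦ AA
  step 0 ⇒ step 1: BABA ⇒ C·B·C·B
    A ↦ B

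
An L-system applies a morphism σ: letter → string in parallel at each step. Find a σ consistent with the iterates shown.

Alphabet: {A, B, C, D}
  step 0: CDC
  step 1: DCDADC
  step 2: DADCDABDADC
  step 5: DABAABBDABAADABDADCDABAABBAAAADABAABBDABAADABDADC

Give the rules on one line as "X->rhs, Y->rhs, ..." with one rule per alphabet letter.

A->B, B->AA, C->DC, D->DA

  step 1 ⇒ step 2: DCDADC ⇒ DA·DC·DA·B·DA·DC
    A ↦ B
    C ↦ DC
    D ↦ DA
    B ↦ AA  (constrained at step 2)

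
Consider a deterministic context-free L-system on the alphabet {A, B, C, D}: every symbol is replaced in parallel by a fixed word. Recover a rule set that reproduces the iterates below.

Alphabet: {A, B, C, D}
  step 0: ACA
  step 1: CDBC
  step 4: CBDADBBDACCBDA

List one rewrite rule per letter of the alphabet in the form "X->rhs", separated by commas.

  step 0 ⇒ step 1: ACA ⇒ C·DB·C
    A ↦ C
    C ↦ DB
    B ↦ BD  (constrained at step 1)
    D ↦ A  (constrained at step 1)

A->C, B->BD, C->DB, D->A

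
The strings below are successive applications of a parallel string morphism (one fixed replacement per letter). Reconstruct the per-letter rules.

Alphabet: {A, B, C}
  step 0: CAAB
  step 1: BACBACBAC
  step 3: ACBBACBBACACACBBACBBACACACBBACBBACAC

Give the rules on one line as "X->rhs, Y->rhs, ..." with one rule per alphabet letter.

A->ACB, B->AC, C->B

  step 0 ⇒ step 1: CAAB ⇒ B·ACB·ACB·AC
    A ↦ ACB
    B ↦ AC
    C ↦ B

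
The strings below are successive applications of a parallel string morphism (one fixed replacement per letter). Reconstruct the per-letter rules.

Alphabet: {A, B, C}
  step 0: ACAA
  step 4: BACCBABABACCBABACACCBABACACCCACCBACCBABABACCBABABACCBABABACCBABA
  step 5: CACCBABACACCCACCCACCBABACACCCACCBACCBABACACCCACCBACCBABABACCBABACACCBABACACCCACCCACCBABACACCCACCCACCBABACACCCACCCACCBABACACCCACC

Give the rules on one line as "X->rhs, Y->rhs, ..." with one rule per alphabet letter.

A->CC, B->CA, C->BA

  step 4 ⇒ step 5: BACCBABABACCBABACACCBABACACCCACCBACCBABABACCBABABACCBABABACCBABA ⇒ CA·CC·BA·BA·CA·CC·CA·CC·CA·CC·BA·BA·CA·CC·CA·CC·BA·CC·BA·BA·CA·CC·CA·CC·BA·CC·BA·BA·BA·CC·BA·BA·CA·CC·BA·BA·CA·CC·CA·CC·CA·CC·BA·BA·CA·CC·CA·CC·CA·CC·BA·BA·CA·CC·CA·CC·CA·CC·BA·BA·CA·CC·CA·CC
    A ↦ CC
    B ↦ CA
    C ↦ BA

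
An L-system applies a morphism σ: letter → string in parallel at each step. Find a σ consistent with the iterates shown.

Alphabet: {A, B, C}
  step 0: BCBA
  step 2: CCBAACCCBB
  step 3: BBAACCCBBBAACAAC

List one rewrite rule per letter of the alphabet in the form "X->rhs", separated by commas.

  step 2 ⇒ step 3: CCBAACCCBB ⇒ B·B·AAC·C·C·B·B·B·AAC·AAC
    A ↦ C
    B ↦ AAC
    C ↦ B

A->C, B->AAC, C->B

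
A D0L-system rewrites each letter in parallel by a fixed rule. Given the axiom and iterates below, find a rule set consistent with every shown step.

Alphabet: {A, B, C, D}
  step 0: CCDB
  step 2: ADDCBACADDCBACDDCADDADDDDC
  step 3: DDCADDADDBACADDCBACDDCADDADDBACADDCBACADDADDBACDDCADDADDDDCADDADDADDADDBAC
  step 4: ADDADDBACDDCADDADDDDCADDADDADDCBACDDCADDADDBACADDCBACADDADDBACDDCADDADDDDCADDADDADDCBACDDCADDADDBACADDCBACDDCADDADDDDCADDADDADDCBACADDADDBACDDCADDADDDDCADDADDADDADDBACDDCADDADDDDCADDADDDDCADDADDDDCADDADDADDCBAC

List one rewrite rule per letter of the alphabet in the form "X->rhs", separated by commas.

A->DDC, B->A, C->BAC, D->ADD

  step 3 ⇒ step 4: DDCADDADDBACADDCBACDDCADDADDBACADDCBACADDADDBACDDCADDADDDDCADDADDADDADDBAC ⇒ ADD·ADD·BAC·DDC·ADD·ADD·DDC·ADD·ADD·A·DDC·BAC·DDC·ADD·ADD·BAC·A·DDC·BAC·ADD·ADD·BAC·DDC·ADD·ADD·DDC·ADD·ADD·A·DDC·BAC·DDC·ADD·ADD·BAC·A·DDC·BAC·DDC·ADD·ADD·DDC·ADD·ADD·A·DDC·BAC·ADD·ADD·BAC·DDC·ADD·ADD·DDC·ADD·ADD·ADD·ADD·BAC·DDC·ADD·ADD·DDC·ADD·ADD·DDC·ADD·ADD·DDC·ADD·ADD·A·DDC·BAC
    A ↦ DDC
    B ↦ A
    C ↦ BAC
    D ↦ ADD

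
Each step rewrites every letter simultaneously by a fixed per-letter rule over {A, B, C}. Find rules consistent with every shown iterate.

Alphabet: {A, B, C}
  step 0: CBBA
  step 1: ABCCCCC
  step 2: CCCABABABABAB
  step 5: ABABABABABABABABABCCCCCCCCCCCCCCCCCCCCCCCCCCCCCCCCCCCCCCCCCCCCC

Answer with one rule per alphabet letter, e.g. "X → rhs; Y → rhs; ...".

A->C, B->CC, C->AB

  step 1 ⇒ step 2: ABCCCCC ⇒ C·CC·AB·AB·AB·AB·AB
    A ↦ C
    B ↦ CC
    C ↦ AB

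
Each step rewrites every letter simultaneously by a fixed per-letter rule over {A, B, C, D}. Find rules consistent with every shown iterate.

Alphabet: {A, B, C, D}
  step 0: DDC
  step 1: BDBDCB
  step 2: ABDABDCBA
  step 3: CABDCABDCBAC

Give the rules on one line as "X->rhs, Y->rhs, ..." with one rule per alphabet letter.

A->C, B->A, C->CB, D->BD

  step 2 ⇒ step 3: ABDABDCBA ⇒ C·A·BD·C·A·BD·CB·A·C
    A ↦ C
    B ↦ A
    C ↦ CB
    D ↦ BD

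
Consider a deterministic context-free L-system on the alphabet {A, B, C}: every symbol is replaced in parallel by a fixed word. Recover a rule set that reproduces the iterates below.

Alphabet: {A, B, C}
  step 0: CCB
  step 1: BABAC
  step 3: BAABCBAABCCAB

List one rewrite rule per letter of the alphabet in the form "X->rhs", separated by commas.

  step 0 ⇒ step 1: CCB ⇒ BA·BA·C
    B ↦ C
    C ↦ BA
    A ↦ AB  (constrained at step 1)

A->AB, B->C, C->BA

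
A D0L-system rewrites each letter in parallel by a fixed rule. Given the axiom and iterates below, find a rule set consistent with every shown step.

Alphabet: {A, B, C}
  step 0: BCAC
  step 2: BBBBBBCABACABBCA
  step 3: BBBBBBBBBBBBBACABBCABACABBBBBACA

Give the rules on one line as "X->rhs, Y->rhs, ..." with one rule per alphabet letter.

  step 2 ⇒ step 3: BBBBBBCABACABBCA ⇒ BB·BB·BB·BB·BB·BB·BA·CA·BB·CA·BA·CA·BB·BB·BA·CA
    A ↦ CA
    B ↦ BB
    C ↦ BA

A->CA, B->BB, C->BA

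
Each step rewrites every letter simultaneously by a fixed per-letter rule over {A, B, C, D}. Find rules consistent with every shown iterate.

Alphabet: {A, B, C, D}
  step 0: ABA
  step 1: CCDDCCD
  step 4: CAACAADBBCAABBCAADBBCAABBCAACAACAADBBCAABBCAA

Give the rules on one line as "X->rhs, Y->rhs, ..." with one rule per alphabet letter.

A->CCD, B->D, C->B, D->CAA

  step 0 ⇒ step 1: ABA ⇒ CCD·D·CCD
    A ↦ CCD
    B ↦ D
    C ↦ B  (constrained at step 1)
    D ↦ CAA  (constrained at step 1)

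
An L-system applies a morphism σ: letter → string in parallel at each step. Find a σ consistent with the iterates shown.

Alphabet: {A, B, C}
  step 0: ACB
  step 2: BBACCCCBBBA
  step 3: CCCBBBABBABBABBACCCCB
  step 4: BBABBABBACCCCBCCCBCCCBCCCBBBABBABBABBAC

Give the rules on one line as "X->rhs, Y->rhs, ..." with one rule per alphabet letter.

  step 3 ⇒ step 4: CCCBBBABBABBABBACCCCB ⇒ BBA·BBA·BBA·C·C·C·CB·C·C·CB·C·C·CB·C·C·CB·BBA·BBA·BBA·BBA·C
    A ↦ CB
    B ↦ C
    C ↦ BBA

A->CB, B->C, C->BBA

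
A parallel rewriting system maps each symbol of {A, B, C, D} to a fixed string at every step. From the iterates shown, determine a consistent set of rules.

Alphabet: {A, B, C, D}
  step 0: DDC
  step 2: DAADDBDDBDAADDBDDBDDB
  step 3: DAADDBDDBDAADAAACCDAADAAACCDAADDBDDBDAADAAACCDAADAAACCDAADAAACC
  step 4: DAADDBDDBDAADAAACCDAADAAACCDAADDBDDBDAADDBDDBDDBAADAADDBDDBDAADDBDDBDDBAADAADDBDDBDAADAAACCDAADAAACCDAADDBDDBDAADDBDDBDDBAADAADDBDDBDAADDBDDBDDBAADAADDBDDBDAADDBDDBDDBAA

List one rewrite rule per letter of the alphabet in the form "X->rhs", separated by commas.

A->DDB, B->ACC, C->A, D->DAA

  step 3 ⇒ step 4: DAADDBDDBDAADAAACCDAADAAACCDAADDBDDBDAADAAACCDAADAAACCDAADAAACC ⇒ DAA·DDB·DDB·DAA·DAA·ACC·DAA·DAA·ACC·DAA·DDB·DDB·DAA·DDB·DDB·DDB·A·A·DAA·DDB·DDB·DAA·DDB·DDB·DDB·A·A·DAA·DDB·DDB·DAA·DAA·ACC·DAA·DAA·ACC·DAA·DDB·DDB·DAA·DDB·DDB·DDB·A·A·DAA·DDB·DDB·DAA·DDB·DDB·DDB·A·A·DAA·DDB·DDB·DAA·DDB·DDB·DDB·A·A
    A ↦ DDB
    B ↦ ACC
    C ↦ A
    D ↦ DAA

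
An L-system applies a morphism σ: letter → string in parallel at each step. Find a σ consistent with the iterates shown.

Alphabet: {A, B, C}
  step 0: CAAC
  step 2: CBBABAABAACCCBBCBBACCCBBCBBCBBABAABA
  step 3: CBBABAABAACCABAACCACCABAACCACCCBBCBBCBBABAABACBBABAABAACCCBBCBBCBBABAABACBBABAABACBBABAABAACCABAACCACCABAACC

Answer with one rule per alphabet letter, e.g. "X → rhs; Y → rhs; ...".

A->ACC, B->ABA, C->CBB

  step 2 ⇒ step 3: CBBABAABAACCCBBCBBACCCBBCBBCBBABAABA ⇒ CBB·ABA·ABA·ACC·ABA·ACC·ACC·ABA·ACC·ACC·CBB·CBB·CBB·ABA·ABA·CBB·ABA·ABA·ACC·CBB·CBB·CBB·ABA·ABA·CBB·ABA·ABA·CBB·ABA·ABA·ACC·ABA·ACC·ACC·ABA·ACC
    A ↦ ACC
    B ↦ ABA
    C ↦ CBB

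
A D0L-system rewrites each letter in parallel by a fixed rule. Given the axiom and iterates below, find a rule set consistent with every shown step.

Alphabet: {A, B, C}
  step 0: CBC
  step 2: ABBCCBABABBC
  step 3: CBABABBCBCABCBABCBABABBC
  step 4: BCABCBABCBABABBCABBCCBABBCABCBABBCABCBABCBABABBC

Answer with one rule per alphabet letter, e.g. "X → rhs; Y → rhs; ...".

  step 3 ⇒ step 4: CBABABBCBCABCBABCBABABBC ⇒ BC·AB·CB·AB·CB·AB·AB·BC·AB·BC·CB·AB·BC·AB·CB·AB·BC·AB·CB·AB·CB·AB·AB·BC
    A ↦ CB
    B ↦ AB
    C ↦ BC

A->CB, B->AB, C->BC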